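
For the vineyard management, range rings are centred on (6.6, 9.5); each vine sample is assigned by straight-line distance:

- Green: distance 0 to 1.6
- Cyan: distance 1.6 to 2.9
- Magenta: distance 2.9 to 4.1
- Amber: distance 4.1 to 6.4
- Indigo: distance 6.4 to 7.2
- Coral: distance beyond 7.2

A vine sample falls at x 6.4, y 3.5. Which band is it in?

Distance = √((6.4−6.6)² + (3.5−9.5)²) = √(0.040 + 36.000) = 6.003.
4.1 ≤ 6.003 < 6.4 → Amber.

Amber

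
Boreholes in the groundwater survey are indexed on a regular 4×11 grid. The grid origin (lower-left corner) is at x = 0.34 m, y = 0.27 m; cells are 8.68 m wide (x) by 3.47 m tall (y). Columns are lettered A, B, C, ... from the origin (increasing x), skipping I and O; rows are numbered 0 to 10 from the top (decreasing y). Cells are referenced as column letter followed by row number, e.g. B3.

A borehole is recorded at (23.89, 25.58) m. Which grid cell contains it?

C3

Column index: ⌊(23.89 − 0.34) / 8.68⌋ = ⌊2.713⌋ = 2 → column C
Row offset from origin: ⌊(25.58 − 0.27) / 3.47⌋ = ⌊7.294⌋ = 7 → row 3 (counted from top)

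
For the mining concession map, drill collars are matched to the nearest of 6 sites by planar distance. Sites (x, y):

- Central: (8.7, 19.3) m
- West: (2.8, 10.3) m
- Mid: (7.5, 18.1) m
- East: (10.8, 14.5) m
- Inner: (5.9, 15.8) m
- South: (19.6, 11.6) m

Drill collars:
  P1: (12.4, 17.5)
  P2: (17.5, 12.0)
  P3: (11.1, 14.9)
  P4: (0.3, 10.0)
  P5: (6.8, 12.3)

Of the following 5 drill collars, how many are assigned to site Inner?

1

P1 → East
P2 → South
P3 → East
P4 → West
P5 → Inner
1 of the 5 goes to Inner.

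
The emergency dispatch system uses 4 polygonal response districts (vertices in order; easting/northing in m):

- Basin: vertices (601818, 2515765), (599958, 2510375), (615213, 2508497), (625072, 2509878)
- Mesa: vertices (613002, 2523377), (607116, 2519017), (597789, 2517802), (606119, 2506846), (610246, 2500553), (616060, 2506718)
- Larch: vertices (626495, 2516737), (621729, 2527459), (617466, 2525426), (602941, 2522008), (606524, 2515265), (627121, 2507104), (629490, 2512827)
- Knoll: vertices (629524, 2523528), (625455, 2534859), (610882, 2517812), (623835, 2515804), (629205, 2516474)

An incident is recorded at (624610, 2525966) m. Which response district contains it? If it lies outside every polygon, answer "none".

Knoll

Cast a ray rightward from (624610, 2525966). For each polygon, the edges (by vertex number in listed order) whose endpoints lie on opposite sides of northing = 2525966, where each meets that height, and whether that is right or left of the point:
Basin: no edge straddles that height → 0 crossings.
Mesa: no edge straddles that height → 0 crossings.
Larch: 1–2 at easting≈622392.6 (left), 2–3 at easting≈618598.3 (left) → 0 crossings.
Knoll: 1–2 at easting≈628648.5 (right), 2–3 at easting≈617852.6 (left) → 1 crossing.
Only Knoll has an odd count, so the point is inside Knoll.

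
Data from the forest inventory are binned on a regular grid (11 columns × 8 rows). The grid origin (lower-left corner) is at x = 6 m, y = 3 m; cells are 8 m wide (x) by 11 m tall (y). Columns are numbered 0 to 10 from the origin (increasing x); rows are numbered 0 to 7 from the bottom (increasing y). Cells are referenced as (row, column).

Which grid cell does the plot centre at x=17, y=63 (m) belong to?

(5, 1)

Column index: ⌊(17 − 6) / 8⌋ = ⌊1.375⌋ = 1
Row offset from origin: ⌊(63 − 3) / 11⌋ = ⌊5.455⌋ = 5 → row 5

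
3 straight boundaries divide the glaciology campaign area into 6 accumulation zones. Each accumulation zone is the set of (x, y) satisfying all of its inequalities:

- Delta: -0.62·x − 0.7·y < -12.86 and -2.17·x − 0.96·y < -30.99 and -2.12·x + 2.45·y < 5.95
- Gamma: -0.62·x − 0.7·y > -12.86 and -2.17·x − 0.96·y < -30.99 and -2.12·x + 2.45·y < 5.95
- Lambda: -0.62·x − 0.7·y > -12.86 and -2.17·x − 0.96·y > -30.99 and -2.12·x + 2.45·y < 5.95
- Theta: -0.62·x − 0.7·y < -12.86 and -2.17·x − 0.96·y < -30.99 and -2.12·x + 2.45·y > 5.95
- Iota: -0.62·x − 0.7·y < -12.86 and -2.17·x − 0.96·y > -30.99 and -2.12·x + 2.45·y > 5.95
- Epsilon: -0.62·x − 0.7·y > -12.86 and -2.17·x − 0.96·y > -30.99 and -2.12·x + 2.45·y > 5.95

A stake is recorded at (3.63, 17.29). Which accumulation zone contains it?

Iota

-0.62·3.63 − 0.7·17.29 = -14.354, which is < -12.86
-2.17·3.63 − 0.96·17.29 = -24.475, which is > -30.99
-2.12·3.63 + 2.45·17.29 = 34.665, which is > 5.95
This sign pattern matches Iota.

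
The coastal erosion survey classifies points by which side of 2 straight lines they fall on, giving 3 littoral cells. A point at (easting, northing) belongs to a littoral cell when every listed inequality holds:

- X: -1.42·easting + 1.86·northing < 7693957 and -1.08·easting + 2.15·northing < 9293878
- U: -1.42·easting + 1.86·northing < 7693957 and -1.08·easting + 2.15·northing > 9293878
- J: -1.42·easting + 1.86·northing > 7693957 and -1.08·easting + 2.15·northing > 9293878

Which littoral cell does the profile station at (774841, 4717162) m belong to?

U

-1.42·774841 + 1.86·4717162 = 7673647.100, which is < 7693957
-1.08·774841 + 2.15·4717162 = 9305070.020, which is > 9293878
This sign pattern matches U.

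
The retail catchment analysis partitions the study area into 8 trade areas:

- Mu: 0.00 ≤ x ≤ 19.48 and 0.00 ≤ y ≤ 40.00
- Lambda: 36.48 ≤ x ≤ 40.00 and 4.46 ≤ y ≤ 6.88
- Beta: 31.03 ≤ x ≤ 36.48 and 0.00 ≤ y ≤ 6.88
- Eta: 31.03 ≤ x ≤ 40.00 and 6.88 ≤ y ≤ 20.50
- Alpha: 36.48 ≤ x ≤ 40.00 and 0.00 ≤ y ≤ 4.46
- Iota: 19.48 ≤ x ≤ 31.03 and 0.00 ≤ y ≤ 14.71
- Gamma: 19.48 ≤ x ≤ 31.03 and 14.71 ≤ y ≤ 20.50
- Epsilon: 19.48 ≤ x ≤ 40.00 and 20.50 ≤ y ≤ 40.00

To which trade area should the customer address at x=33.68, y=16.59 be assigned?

Eta

The point has x = 33.68 and y = 16.59.
Only Eta satisfies 31.03 ≤ x ≤ 40.00 and 6.88 ≤ y ≤ 20.50.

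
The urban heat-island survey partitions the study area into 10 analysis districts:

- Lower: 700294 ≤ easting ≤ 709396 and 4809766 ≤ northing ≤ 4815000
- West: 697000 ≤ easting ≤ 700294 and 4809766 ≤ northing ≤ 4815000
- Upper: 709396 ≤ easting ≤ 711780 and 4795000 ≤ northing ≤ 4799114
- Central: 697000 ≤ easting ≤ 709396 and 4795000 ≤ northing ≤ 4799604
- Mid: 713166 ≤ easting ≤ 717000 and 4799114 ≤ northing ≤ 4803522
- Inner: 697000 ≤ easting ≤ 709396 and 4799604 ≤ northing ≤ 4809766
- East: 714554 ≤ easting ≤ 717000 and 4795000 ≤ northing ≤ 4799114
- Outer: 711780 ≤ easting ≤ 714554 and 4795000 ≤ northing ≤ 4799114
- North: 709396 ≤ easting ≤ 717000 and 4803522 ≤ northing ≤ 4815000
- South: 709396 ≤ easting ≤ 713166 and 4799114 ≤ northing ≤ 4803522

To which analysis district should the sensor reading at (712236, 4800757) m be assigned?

The point has easting = 712236 and northing = 4800757.
Only South satisfies 709396 ≤ easting ≤ 713166 and 4799114 ≤ northing ≤ 4803522.

South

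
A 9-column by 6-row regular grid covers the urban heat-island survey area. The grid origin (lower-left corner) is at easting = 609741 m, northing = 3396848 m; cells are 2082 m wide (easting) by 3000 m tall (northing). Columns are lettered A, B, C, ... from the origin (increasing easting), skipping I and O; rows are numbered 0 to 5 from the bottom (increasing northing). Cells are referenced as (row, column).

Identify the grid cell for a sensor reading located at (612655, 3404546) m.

(2, B)

Column index: ⌊(612655 − 609741) / 2082⌋ = ⌊1.400⌋ = 1 → column B
Row offset from origin: ⌊(3404546 − 3396848) / 3000⌋ = ⌊2.566⌋ = 2 → row 2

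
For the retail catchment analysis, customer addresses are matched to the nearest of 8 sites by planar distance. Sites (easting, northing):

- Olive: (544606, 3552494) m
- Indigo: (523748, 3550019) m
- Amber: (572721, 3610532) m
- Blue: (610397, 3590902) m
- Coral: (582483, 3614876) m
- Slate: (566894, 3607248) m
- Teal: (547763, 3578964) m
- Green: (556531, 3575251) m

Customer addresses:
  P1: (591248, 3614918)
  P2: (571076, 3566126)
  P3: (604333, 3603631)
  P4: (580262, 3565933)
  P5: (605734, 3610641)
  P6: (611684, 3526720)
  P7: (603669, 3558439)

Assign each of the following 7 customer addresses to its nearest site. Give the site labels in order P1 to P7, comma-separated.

Coral, Green, Blue, Green, Blue, Blue, Blue

P1 → Coral (d²=76826989.00)
P2 → Green (d²=294822650.00)
P3 → Blue (d²=198799537.00)
P4 → Green (d²=649985485.00)
P5 → Blue (d²=411371690.00)
P6 → Blue (d²=4120985493.00)
P7 → Blue (d²=1099112353.00)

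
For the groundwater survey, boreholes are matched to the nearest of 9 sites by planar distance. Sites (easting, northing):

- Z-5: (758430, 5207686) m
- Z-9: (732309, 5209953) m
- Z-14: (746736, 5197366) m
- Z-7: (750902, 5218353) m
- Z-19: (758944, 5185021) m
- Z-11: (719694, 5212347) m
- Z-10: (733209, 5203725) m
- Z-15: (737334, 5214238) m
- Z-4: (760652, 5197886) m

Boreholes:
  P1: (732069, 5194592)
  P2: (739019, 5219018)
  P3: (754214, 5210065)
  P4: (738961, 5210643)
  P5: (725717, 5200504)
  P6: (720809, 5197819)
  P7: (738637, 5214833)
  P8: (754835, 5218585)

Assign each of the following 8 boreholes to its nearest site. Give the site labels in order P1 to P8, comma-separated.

P1 → Z-10 (d²=84711289.00)
P2 → Z-15 (d²=25687625.00)
P3 → Z-5 (d²=23434297.00)
P4 → Z-15 (d²=15571154.00)
P5 → Z-10 (d²=66504905.00)
P6 → Z-10 (d²=188640836.00)
P7 → Z-15 (d²=2051834.00)
P8 → Z-7 (d²=15522313.00)

Z-10, Z-15, Z-5, Z-15, Z-10, Z-10, Z-15, Z-7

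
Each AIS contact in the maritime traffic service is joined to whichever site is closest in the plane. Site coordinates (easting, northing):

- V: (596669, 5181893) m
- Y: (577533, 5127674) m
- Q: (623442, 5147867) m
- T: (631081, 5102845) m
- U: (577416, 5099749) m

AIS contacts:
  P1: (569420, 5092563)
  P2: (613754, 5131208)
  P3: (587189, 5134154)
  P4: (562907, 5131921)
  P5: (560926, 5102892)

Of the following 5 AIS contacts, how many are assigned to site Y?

2

P1 → U
P2 → Q
P3 → Y
P4 → Y
P5 → U
2 of the 5 go to Y.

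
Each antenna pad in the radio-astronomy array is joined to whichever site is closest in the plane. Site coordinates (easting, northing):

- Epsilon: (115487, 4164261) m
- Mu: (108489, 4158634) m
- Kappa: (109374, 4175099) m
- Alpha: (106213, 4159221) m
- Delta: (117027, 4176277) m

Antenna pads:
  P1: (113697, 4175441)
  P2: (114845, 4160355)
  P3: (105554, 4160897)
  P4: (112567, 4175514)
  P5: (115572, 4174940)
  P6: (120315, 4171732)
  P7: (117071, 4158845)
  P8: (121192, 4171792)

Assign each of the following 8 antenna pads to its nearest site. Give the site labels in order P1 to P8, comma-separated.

P1 → Delta (d²=11787796.00)
P2 → Epsilon (d²=15669000.00)
P3 → Alpha (d²=3243257.00)
P4 → Kappa (d²=10367474.00)
P5 → Delta (d²=3904594.00)
P6 → Delta (d²=31467969.00)
P7 → Epsilon (d²=31842112.00)
P8 → Delta (d²=37462450.00)

Delta, Epsilon, Alpha, Kappa, Delta, Delta, Epsilon, Delta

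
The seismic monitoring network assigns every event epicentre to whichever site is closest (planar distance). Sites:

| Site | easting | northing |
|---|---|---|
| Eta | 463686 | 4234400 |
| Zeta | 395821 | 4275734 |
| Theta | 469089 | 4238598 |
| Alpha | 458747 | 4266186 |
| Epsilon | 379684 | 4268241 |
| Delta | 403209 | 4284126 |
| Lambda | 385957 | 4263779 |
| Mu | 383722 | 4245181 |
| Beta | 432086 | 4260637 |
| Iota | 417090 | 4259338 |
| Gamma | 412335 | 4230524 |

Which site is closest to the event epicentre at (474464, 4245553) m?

Squared distances to each site:
Eta: 240554693.000; Zeta: 7095614210.000; Theta: 77262650.000; Alpha: 672744778.000; Epsilon: 9497993744.000; Delta: 6565151354.000; Lambda: 8165676125.000; Mu: 8234248948.000; Beta: 2023421940.000; Iota: 3481802101.000; Gamma: 4085883482.000.
Minimum at Theta.

Theta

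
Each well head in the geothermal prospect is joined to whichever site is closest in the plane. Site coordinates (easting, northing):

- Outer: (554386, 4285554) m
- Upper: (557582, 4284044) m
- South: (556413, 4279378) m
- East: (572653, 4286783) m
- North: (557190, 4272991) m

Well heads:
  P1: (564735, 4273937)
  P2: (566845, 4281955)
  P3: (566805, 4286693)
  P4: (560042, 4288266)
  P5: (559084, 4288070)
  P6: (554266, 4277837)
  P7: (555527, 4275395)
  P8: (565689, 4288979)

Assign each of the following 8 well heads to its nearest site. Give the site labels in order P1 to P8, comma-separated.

P1 → North (d²=57821941.00)
P2 → East (d²=57042448.00)
P3 → East (d²=34207204.00)
P4 → Upper (d²=23876884.00)
P5 → Upper (d²=18464680.00)
P6 → South (d²=6984290.00)
P7 → North (d²=8544785.00)
P8 → East (d²=53319712.00)

North, East, East, Upper, Upper, South, North, East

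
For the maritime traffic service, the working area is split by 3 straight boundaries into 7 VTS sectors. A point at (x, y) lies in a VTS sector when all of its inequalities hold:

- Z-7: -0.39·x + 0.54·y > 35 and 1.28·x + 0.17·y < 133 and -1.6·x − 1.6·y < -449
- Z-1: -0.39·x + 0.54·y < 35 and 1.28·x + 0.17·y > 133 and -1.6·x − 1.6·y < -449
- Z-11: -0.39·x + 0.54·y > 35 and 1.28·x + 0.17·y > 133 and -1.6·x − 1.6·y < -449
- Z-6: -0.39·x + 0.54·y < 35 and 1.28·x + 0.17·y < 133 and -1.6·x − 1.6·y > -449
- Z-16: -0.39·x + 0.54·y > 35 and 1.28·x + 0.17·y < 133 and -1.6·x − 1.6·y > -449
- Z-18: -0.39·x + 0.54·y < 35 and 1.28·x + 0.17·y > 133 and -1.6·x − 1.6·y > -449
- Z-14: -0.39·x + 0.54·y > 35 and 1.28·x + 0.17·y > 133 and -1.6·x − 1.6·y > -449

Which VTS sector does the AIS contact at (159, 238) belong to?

Z-11

-0.39·159 + 0.54·238 = 66.510, which is > 35
1.28·159 + 0.17·238 = 243.980, which is > 133
-1.6·159 − 1.6·238 = -635.200, which is < -449
This sign pattern matches Z-11.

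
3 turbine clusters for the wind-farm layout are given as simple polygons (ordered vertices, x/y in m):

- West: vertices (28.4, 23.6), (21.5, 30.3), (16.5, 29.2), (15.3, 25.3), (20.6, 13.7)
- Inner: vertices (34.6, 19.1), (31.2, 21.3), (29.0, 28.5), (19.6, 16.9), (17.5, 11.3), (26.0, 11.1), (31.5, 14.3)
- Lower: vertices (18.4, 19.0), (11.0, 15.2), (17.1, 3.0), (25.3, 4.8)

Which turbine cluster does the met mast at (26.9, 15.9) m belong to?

Inner

Cast a ray rightward from (26.9, 15.9). For each polygon, the edges (by vertex number in listed order) whose endpoints lie on opposite sides of y = 15.9, where each meets that height, and whether that is right or left of the point:
West: 4–5 at x≈19.59 (left), 5–1 at x≈22.33 (left) → 0 crossings.
Inner: 4–5 at x≈19.23 (left), 7–1 at x≈32.53 (right) → 1 crossing.
Lower: 1–2 at x≈12.36 (left), 4–1 at x≈19.91 (left) → 0 crossings.
Only Inner has an odd count, so the point is inside Inner.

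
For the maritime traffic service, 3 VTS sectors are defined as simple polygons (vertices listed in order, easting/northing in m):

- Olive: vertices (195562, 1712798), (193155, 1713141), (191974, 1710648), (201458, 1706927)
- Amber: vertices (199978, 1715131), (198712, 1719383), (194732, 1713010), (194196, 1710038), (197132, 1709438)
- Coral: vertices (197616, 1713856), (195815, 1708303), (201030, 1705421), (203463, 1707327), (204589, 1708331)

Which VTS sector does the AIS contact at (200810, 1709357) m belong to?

Cast a ray rightward from (200810, 1709357). For each polygon, the edges (by vertex number in listed order) whose endpoints lie on opposite sides of northing = 1709357, where each meets that height, and whether that is right or left of the point:
Olive: 3–4 at easting≈195264.5 (left), 4–1 at easting≈199017.7 (left) → 0 crossings.
Amber: no edge straddles that height → 0 crossings.
Coral: 1–2 at easting≈196156.8 (left), 5–1 at easting≈203294.1 (right) → 1 crossing.
Only Coral has an odd count, so the point is inside Coral.

Coral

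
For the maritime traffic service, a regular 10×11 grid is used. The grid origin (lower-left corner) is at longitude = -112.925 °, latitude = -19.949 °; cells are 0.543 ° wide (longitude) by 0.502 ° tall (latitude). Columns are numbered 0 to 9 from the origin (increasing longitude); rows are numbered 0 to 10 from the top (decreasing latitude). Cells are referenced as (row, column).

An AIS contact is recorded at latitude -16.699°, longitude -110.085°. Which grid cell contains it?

Column index: ⌊(-110.085 − -112.925) / 0.543⌋ = ⌊5.230⌋ = 5
Row offset from origin: ⌊(-16.699 − -19.949) / 0.502⌋ = ⌊6.474⌋ = 6 → row 4 (counted from top)

(4, 5)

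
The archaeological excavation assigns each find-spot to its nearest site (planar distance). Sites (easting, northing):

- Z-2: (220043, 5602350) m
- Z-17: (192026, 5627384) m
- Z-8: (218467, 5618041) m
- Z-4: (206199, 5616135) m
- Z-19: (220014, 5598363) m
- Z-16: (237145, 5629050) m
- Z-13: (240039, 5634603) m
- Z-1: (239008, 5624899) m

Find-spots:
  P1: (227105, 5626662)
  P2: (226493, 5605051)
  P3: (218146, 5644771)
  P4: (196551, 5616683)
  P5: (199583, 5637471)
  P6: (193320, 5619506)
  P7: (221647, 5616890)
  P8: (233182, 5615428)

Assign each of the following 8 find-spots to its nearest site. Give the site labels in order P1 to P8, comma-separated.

P1 → Z-16 (d²=106504144.00)
P2 → Z-2 (d²=48897901.00)
P3 → Z-13 (d²=582691673.00)
P4 → Z-4 (d²=93384208.00)
P5 → Z-17 (d²=158855818.00)
P6 → Z-17 (d²=63737320.00)
P7 → Z-8 (d²=11437201.00)
P8 → Z-1 (d²=123642117.00)

Z-16, Z-2, Z-13, Z-4, Z-17, Z-17, Z-8, Z-1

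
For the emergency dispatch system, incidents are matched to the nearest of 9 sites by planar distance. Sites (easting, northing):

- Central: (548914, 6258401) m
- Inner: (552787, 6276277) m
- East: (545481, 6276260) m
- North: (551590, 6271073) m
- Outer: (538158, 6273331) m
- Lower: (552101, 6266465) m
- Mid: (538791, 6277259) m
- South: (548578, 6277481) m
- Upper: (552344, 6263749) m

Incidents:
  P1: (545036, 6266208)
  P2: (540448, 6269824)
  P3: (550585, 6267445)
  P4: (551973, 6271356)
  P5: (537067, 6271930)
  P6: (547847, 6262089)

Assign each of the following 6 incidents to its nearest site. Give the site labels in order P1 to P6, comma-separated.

P1 → Lower (d²=49980274.00)
P2 → Outer (d²=17543149.00)
P3 → Lower (d²=3258656.00)
P4 → North (d²=226778.00)
P5 → Outer (d²=3153082.00)
P6 → Central (d²=14739833.00)

Lower, Outer, Lower, North, Outer, Central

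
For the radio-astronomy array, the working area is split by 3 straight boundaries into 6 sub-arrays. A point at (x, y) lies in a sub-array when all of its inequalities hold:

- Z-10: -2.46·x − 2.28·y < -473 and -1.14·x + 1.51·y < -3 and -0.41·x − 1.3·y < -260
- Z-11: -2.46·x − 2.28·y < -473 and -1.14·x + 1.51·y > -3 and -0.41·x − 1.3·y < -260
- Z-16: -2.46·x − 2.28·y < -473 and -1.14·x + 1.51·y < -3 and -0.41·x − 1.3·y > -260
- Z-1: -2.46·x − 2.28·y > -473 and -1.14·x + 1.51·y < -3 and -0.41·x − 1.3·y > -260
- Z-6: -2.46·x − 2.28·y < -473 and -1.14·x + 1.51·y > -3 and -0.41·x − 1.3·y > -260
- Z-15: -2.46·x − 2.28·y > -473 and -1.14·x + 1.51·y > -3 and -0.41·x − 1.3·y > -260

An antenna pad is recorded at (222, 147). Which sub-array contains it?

-2.46·222 − 2.28·147 = -881.280, which is < -473
-1.14·222 + 1.51·147 = -31.110, which is < -3
-0.41·222 − 1.3·147 = -282.120, which is < -260
This sign pattern matches Z-10.

Z-10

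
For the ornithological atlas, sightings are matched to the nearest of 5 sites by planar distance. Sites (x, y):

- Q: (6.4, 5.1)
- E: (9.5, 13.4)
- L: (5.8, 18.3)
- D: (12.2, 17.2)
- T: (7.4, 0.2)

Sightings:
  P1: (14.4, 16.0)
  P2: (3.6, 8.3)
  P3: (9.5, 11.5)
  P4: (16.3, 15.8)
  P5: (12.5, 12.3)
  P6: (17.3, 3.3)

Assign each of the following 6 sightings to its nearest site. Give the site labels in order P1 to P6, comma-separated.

D, Q, E, D, E, T

P1 → D (d²=6.28)
P2 → Q (d²=18.08)
P3 → E (d²=3.61)
P4 → D (d²=18.77)
P5 → E (d²=10.21)
P6 → T (d²=107.62)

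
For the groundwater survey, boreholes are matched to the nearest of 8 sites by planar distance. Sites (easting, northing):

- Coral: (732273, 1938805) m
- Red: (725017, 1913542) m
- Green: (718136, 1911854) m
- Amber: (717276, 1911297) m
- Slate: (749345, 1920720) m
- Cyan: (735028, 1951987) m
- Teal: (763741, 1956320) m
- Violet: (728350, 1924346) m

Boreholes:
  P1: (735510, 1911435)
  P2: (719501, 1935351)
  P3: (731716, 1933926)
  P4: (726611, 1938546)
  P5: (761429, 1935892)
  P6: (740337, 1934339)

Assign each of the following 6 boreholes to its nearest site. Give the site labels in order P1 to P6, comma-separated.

P1 → Red (d²=114542498.00)
P2 → Coral (d²=175054100.00)
P3 → Coral (d²=24114890.00)
P4 → Coral (d²=32125325.00)
P5 → Slate (d²=376212640.00)
P6 → Coral (d²=84973252.00)

Red, Coral, Coral, Coral, Slate, Coral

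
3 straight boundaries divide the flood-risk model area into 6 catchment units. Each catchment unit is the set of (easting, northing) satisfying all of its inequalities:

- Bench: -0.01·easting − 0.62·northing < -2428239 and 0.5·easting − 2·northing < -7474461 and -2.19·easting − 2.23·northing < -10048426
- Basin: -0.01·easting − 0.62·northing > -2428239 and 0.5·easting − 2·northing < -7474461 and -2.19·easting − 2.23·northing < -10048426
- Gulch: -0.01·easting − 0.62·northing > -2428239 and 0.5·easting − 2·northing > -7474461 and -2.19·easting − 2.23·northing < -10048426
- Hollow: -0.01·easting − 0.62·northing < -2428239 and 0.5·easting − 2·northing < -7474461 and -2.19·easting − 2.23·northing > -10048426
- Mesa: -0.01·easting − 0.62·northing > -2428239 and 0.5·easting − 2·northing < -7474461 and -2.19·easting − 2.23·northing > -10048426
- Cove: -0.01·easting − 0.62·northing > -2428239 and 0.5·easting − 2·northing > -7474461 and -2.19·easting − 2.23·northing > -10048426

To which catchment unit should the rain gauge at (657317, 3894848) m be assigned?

-0.01·657317 − 0.62·3894848 = -2421378.930, which is > -2428239
0.5·657317 − 2·3894848 = -7461037.500, which is > -7474461
-2.19·657317 − 2.23·3894848 = -10125035.270, which is < -10048426
This sign pattern matches Gulch.

Gulch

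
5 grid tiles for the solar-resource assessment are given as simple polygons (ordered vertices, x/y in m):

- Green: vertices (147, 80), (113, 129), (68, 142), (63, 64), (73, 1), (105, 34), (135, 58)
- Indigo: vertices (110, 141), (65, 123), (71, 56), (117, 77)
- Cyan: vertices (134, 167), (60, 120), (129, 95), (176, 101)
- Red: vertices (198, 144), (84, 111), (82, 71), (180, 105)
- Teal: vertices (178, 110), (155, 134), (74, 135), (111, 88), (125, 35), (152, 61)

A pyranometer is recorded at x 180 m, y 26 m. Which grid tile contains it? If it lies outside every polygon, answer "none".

Cast a ray rightward from (180, 26). For each polygon, the edges (by vertex number in listed order) whose endpoints lie on opposite sides of y = 26, where each meets that height, and whether that is right or left of the point:
Green: 4–5 at x≈69.0 (left), 5–6 at x≈97.2 (left) → 0 crossings.
Indigo: no edge straddles that height → 0 crossings.
Cyan: no edge straddles that height → 0 crossings.
Red: no edge straddles that height → 0 crossings.
Teal: no edge straddles that height → 0 crossings.
All counts are even, so the point lies outside every listed polygon.

none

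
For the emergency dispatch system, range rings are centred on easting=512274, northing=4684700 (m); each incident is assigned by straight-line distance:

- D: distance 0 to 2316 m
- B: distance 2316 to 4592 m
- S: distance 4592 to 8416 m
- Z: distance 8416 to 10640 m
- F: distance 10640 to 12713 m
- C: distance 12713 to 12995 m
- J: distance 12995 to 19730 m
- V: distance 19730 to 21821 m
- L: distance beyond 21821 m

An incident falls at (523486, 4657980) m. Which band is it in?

L

Distance = √((523486−512274)² + (4657980−4684700)²) = √(125708944.000 + 713958400.000) = 28977.014 m.
21821 ≤ 28977.014 < ∞ → L.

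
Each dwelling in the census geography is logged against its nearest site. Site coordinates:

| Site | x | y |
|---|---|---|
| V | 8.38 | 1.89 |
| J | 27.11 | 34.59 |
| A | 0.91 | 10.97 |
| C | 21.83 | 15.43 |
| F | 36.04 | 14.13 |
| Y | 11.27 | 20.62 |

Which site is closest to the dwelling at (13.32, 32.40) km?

Squared distances to each site:
V: 955.264; J: 194.960; A: 613.253; C: 360.401; F: 849.991; Y: 142.971.
Minimum at Y.

Y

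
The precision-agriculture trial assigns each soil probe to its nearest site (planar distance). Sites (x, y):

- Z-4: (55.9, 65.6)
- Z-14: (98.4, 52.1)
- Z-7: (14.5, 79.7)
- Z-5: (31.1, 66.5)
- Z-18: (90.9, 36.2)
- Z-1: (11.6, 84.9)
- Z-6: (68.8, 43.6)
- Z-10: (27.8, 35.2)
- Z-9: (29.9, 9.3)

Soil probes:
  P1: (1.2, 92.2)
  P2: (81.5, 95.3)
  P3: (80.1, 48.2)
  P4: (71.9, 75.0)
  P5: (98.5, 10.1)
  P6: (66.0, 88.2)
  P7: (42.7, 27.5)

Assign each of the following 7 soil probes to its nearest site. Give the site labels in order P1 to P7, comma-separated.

Z-1, Z-4, Z-6, Z-4, Z-18, Z-4, Z-10

P1 → Z-1 (d²=161.45)
P2 → Z-4 (d²=1537.45)
P3 → Z-6 (d²=148.85)
P4 → Z-4 (d²=344.36)
P5 → Z-18 (d²=738.97)
P6 → Z-4 (d²=612.77)
P7 → Z-10 (d²=281.30)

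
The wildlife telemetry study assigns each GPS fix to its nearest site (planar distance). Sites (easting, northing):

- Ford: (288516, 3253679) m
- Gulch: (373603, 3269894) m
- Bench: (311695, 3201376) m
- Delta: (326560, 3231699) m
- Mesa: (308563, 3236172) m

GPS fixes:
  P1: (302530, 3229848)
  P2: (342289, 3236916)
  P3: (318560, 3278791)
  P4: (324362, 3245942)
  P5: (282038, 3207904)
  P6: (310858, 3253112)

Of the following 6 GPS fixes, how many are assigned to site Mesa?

P1 → Mesa
P2 → Delta
P3 → Ford
P4 → Delta
P5 → Bench
P6 → Mesa
2 of the 6 go to Mesa.

2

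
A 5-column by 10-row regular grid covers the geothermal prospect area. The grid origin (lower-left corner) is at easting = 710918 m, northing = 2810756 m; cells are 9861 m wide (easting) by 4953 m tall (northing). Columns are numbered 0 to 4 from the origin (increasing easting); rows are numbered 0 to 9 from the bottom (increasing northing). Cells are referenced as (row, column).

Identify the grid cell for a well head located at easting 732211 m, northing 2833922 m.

(4, 2)

Column index: ⌊(732211 − 710918) / 9861⌋ = ⌊2.159⌋ = 2
Row offset from origin: ⌊(2833922 − 2810756) / 4953⌋ = ⌊4.677⌋ = 4 → row 4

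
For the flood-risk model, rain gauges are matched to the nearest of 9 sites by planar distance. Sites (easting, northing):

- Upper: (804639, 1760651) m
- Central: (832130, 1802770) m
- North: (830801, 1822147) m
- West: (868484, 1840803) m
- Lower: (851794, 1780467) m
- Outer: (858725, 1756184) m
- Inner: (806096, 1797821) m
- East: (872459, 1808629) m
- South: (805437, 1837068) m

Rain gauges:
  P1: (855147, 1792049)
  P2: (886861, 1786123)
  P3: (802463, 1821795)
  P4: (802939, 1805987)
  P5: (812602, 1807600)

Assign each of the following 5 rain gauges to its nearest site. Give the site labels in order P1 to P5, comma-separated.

Lower, East, South, Inner, Inner

P1 → Lower (d²=145385333.00)
P2 → East (d²=713937640.00)
P3 → South (d²=242109205.00)
P4 → Inner (d²=76650205.00)
P5 → Inner (d²=137956877.00)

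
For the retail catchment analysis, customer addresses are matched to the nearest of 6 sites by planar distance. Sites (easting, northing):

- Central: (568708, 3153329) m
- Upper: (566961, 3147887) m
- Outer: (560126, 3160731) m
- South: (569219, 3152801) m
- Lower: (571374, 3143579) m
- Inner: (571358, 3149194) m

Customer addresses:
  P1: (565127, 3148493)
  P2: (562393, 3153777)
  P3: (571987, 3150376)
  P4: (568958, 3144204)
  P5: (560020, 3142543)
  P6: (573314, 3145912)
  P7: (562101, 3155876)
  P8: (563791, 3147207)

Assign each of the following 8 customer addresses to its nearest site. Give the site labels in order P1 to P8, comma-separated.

P1 → Upper (d²=3730792.00)
P2 → Central (d²=40079929.00)
P3 → Inner (d²=1792765.00)
P4 → Lower (d²=6227681.00)
P5 → Upper (d²=76735817.00)
P6 → Lower (d²=9206489.00)
P7 → Outer (d²=27471650.00)
P8 → Upper (d²=10511300.00)

Upper, Central, Inner, Lower, Upper, Lower, Outer, Upper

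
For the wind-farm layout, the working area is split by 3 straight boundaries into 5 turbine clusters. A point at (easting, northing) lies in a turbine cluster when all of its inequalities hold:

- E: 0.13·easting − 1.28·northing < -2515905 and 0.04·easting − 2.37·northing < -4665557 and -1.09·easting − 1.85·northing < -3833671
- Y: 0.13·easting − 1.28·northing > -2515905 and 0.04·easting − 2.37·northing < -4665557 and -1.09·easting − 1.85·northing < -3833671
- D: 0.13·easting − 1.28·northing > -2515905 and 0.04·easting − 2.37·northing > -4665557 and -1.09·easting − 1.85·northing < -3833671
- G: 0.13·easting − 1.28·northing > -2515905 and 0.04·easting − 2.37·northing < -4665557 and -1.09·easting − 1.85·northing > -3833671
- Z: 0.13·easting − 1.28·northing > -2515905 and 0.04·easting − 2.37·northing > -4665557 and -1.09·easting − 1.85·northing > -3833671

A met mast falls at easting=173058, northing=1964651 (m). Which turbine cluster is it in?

Z

0.13·173058 − 1.28·1964651 = -2492255.740, which is > -2515905
0.04·173058 − 2.37·1964651 = -4649300.550, which is > -4665557
-1.09·173058 − 1.85·1964651 = -3823237.570, which is > -3833671
This sign pattern matches Z.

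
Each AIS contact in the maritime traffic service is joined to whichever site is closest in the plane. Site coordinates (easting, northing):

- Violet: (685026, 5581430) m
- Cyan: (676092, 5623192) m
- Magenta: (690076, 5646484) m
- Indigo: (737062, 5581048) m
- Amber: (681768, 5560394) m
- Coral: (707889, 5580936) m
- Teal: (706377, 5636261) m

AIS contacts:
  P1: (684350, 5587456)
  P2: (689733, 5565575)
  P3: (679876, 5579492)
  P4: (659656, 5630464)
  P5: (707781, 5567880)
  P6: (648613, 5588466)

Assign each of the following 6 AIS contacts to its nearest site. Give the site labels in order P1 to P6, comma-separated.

P1 → Violet (d²=36769652.00)
P2 → Amber (d²=90283986.00)
P3 → Violet (d²=30278344.00)
P4 → Cyan (d²=323024080.00)
P5 → Coral (d²=170470800.00)
P6 → Violet (d²=1375411865.00)

Violet, Amber, Violet, Cyan, Coral, Violet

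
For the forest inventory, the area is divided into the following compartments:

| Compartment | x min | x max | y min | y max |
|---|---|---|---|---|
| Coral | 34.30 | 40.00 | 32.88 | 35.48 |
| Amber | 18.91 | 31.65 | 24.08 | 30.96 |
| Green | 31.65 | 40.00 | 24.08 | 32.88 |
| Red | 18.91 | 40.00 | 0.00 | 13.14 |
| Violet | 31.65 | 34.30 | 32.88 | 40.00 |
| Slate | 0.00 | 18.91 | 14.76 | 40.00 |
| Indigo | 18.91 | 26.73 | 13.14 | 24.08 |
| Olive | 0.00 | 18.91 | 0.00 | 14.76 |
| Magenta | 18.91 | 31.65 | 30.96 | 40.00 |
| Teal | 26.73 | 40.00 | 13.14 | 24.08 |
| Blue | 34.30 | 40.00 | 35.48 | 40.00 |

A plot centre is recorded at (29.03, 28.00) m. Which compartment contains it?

The point has x = 29.03 and y = 28.00.
Only Amber satisfies 18.91 ≤ x ≤ 31.65 and 24.08 ≤ y ≤ 30.96.

Amber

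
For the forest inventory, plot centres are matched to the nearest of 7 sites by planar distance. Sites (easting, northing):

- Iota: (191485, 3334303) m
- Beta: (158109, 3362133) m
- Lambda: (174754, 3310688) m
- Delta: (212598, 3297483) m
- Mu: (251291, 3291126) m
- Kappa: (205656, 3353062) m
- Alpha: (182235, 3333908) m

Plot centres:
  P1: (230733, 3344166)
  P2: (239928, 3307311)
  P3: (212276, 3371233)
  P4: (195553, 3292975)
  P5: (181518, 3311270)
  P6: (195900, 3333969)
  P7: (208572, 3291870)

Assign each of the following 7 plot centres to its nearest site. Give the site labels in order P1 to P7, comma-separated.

Kappa, Mu, Kappa, Delta, Lambda, Iota, Delta

P1 → Kappa (d²=707994745.00)
P2 → Mu (d²=391071994.00)
P3 → Kappa (d²=374009641.00)
P4 → Delta (d²=310854089.00)
P5 → Lambda (d²=46090420.00)
P6 → Iota (d²=19603781.00)
P7 → Delta (d²=47714445.00)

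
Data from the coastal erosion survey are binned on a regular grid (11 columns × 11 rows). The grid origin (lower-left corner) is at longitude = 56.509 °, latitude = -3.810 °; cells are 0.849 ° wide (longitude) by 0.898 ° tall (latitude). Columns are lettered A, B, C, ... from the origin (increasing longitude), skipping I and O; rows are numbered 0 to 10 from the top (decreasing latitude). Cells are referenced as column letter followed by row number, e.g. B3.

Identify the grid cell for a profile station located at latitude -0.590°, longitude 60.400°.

Column index: ⌊(60.400 − 56.509) / 0.849⌋ = ⌊4.583⌋ = 4 → column E
Row offset from origin: ⌊(-0.590 − -3.810) / 0.898⌋ = ⌊3.586⌋ = 3 → row 7 (counted from top)

E7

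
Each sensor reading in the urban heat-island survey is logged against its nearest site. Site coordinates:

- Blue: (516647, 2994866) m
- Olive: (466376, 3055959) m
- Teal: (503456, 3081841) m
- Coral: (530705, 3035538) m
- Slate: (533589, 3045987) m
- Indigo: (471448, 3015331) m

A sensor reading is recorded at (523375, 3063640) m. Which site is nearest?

Squared distances to each site:
Blue: 4775129060.000; Olive: 3307883762.000; Teal: 728042962.000; Coral: 843451304.000; Slate: 415954205.000; Indigo: 5030172810.000.
Minimum at Slate.

Slate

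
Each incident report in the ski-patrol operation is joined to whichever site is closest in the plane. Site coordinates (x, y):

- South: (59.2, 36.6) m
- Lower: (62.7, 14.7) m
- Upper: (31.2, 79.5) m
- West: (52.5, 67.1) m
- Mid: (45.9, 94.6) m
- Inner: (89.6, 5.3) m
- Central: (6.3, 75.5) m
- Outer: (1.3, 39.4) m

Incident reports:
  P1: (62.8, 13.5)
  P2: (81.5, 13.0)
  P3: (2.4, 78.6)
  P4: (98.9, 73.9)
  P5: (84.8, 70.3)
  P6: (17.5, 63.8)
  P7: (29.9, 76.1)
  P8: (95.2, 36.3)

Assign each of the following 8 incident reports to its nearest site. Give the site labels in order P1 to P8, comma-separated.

P1 → Lower (d²=1.45)
P2 → Inner (d²=124.90)
P3 → Central (d²=24.82)
P4 → West (d²=2199.20)
P5 → West (d²=1053.53)
P6 → Central (d²=262.33)
P7 → Upper (d²=13.25)
P8 → Inner (d²=992.36)

Lower, Inner, Central, West, West, Central, Upper, Inner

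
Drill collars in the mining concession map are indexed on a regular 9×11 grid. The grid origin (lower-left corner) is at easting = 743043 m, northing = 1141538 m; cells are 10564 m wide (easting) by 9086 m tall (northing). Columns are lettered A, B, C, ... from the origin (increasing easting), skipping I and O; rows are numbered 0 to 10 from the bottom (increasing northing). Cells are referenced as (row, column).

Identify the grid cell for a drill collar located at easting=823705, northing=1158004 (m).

(1, H)

Column index: ⌊(823705 − 743043) / 10564⌋ = ⌊7.636⌋ = 7 → column H
Row offset from origin: ⌊(1158004 − 1141538) / 9086⌋ = ⌊1.812⌋ = 1 → row 1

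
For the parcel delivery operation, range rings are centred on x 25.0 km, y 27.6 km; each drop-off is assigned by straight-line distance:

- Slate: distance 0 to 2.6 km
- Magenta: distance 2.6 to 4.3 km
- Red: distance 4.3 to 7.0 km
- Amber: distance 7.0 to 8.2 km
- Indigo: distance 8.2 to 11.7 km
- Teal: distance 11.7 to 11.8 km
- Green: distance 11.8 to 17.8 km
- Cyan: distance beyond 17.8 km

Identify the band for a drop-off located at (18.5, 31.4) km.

Distance = √((18.5−25.0)² + (31.4−27.6)²) = √(42.250 + 14.440) = 7.529 km.
7.0 ≤ 7.529 < 8.2 → Amber.

Amber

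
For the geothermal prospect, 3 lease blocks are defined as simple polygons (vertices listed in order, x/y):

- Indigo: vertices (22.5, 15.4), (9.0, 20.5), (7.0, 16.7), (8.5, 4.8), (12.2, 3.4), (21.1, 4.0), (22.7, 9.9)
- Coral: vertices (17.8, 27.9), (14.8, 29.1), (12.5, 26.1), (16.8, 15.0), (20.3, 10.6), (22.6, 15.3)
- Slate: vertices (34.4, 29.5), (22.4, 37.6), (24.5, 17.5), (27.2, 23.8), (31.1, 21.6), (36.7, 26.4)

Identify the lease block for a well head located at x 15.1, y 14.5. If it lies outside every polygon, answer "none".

Cast a ray rightward from (15.1, 14.5). For each polygon, the edges (by vertex number in listed order) whose endpoints lie on opposite sides of y = 14.5, where each meets that height, and whether that is right or left of the point:
Indigo: 3–4 at x≈7.28 (left), 7–1 at x≈22.53 (right) → 1 crossing.
Coral: 4–5 at x≈17.20 (right), 5–6 at x≈22.21 (right) → 2 crossings.
Slate: no edge straddles that height → 0 crossings.
Only Indigo has an odd count, so the point is inside Indigo.

Indigo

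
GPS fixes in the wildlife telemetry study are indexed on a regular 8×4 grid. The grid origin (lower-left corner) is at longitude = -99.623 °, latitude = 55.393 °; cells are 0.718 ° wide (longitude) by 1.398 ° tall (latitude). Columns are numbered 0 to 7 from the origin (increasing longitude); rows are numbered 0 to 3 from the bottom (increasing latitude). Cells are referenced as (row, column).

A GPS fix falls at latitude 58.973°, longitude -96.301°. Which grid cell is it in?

Column index: ⌊(-96.301 − -99.623) / 0.718⌋ = ⌊4.627⌋ = 4
Row offset from origin: ⌊(58.973 − 55.393) / 1.398⌋ = ⌊2.561⌋ = 2 → row 2

(2, 4)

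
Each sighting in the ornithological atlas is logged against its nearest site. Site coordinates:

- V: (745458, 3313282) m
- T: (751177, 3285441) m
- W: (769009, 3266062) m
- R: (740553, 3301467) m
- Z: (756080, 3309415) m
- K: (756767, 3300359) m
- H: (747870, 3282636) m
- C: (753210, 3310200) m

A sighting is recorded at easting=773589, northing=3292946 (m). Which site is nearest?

Squared distances to each site:
V: 1204906057.000; T: 558622769.000; W: 743725856.000; R: 1163984737.000; Z: 577793042.000; K: 337932253.000; H: 767763061.000; C: 713004157.000.
Minimum at K.

K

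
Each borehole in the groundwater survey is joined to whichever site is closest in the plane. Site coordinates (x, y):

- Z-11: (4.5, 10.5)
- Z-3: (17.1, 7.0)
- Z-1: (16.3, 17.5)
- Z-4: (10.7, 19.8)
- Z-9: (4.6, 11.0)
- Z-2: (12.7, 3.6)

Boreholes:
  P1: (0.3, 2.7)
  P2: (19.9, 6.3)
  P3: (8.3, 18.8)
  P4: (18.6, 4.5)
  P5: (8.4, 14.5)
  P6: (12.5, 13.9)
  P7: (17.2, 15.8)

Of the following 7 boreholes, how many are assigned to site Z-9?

P1 → Z-11
P2 → Z-3
P3 → Z-4
P4 → Z-3
P5 → Z-9
P6 → Z-1
P7 → Z-1
1 of the 7 goes to Z-9.

1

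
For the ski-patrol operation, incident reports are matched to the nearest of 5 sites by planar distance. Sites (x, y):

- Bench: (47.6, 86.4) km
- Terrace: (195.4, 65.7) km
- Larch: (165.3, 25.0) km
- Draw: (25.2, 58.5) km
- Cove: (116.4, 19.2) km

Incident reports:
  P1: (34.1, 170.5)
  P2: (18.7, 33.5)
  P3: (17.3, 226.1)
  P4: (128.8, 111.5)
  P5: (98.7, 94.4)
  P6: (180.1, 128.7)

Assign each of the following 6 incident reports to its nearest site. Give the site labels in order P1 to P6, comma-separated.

P1 → Bench (d²=7255.06)
P2 → Draw (d²=667.25)
P3 → Bench (d²=20434.18)
P4 → Terrace (d²=6533.20)
P5 → Bench (d²=2675.21)
P6 → Terrace (d²=4203.09)

Bench, Draw, Bench, Terrace, Bench, Terrace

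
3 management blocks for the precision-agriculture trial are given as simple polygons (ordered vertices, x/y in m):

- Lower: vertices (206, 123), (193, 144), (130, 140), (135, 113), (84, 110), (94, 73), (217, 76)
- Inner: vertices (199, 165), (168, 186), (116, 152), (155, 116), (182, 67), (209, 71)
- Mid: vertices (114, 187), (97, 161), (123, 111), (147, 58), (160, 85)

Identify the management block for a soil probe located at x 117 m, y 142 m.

Mid

Cast a ray rightward from (117, 142). For each polygon, the edges (by vertex number in listed order) whose endpoints lie on opposite sides of y = 142, where each meets that height, and whether that is right or left of the point:
Lower: 1–2 at x≈194.2 (right), 2–3 at x≈161.5 (right) → 2 crossings.
Inner: 3–4 at x≈126.8 (right), 6–1 at x≈201.4 (right) → 2 crossings.
Mid: 2–3 at x≈106.9 (left), 5–1 at x≈134.3 (right) → 1 crossing.
Only Mid has an odd count, so the point is inside Mid.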